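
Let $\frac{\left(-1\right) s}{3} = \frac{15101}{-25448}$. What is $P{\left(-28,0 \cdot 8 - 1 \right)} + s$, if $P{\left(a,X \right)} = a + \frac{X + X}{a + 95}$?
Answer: $- \frac{44756043}{1705016} \approx -26.25$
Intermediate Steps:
$s = \frac{45303}{25448}$ ($s = - 3 \frac{15101}{-25448} = - 3 \cdot 15101 \left(- \frac{1}{25448}\right) = \left(-3\right) \left(- \frac{15101}{25448}\right) = \frac{45303}{25448} \approx 1.7802$)
$P{\left(a,X \right)} = a + \frac{2 X}{95 + a}$
$P{\left(-28,0 \cdot 8 - 1 \right)} + s = \frac{\left(-28\right)^{2} + 2 \left(0 \cdot 8 - 1\right) + 95 \left(-28\right)}{95 - 28} + \frac{45303}{25448} = \frac{784 + 2 \left(0 - 1\right) - 2660}{67} + \frac{45303}{25448} = \frac{784 + 2 \left(-1\right) - 2660}{67} + \frac{45303}{25448} = \frac{784 - 2 - 2660}{67} + \frac{45303}{25448} = \frac{1}{67} \left(-1878\right) + \frac{45303}{25448} = - \frac{1878}{67} + \frac{45303}{25448} = - \frac{44756043}{1705016}$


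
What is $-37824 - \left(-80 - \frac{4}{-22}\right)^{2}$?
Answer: $- \frac{5347588}{121} \approx -44195.0$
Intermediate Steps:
$-37824 - \left(-80 - \frac{4}{-22}\right)^{2} = -37824 - \left(-80 - - \frac{2}{11}\right)^{2} = -37824 - \left(-80 + \frac{2}{11}\right)^{2} = -37824 - \left(- \frac{878}{11}\right)^{2} = -37824 - \frac{770884}{121} = - \frac{5347588}{121}$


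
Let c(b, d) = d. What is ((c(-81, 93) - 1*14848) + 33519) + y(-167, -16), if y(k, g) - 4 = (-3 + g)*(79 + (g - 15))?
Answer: 17856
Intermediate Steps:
y(k, g) = 4 + (-3 + g)*(64 + g) (y(k, g) = 4 + (-3 + g)*(79 + (g - 15)) = 4 + (-3 + g)*(79 + (-15 + g)) = 4 + (-3 + g)*(64 + g))
((c(-81, 93) - 1*14848) + 33519) + y(-167, -16) = ((93 - 1*14848) + 33519) + (-188 + (-16)**2 + 61*(-16)) = ((93 - 14848) + 33519) + (-188 + 256 - 976) = (-14755 + 33519) - 908 = 18764 - 908 = 17856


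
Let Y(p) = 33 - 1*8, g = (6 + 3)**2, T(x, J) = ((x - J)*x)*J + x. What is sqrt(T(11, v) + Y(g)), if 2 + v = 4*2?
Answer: sqrt(366) ≈ 19.131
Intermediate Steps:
v = 6 (v = -2 + 4*2 = -2 + 8 = 6)
T(x, J) = x + J*x*(x - J) (T(x, J) = (x*(x - J))*J + x = J*x*(x - J) + x = x + J*x*(x - J))
g = 81 (g = 9**2 = 81)
Y(p) = 25 (Y(p) = 33 - 8 = 25)
sqrt(T(11, v) + Y(g)) = sqrt(11*(1 - 1*6**2 + 6*11) + 25) = sqrt(11*(1 - 1*36 + 66) + 25) = sqrt(11*(1 - 36 + 66) + 25) = sqrt(11*31 + 25) = sqrt(341 + 25) = sqrt(366)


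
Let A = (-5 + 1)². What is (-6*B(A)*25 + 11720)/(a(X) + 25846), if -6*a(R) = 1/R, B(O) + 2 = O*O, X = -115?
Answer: -18202200/17833741 ≈ -1.0207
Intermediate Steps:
A = 16 (A = (-4)² = 16)
B(O) = -2 + O² (B(O) = -2 + O*O = -2 + O²)
a(R) = -1/(6*R)
(-6*B(A)*25 + 11720)/(a(X) + 25846) = (-6*(-2 + 16²)*25 + 11720)/(-⅙/(-115) + 25846) = (-6*(-2 + 256)*25 + 11720)/(-⅙*(-1/115) + 25846) = (-6*254*25 + 11720)/(1/690 + 25846) = (-1524*25 + 11720)/(17833741/690) = (-38100 + 11720)*(690/17833741) = -26380*690/17833741 = -18202200/17833741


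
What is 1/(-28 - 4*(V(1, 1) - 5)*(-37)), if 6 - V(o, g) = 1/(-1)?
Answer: 1/268 ≈ 0.0037313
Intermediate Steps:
V(o, g) = 7 (V(o, g) = 6 - 1/(-1) = 6 - 1*(-1) = 6 + 1 = 7)
1/(-28 - 4*(V(1, 1) - 5)*(-37)) = 1/(-28 - 4*(7 - 5)*(-37)) = 1/(-28 - 4*2*(-37)) = 1/(-28 - 8*(-37)) = 1/(-28 + 296) = 1/268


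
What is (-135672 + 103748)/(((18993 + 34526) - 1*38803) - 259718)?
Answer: 15962/122501 ≈ 0.13030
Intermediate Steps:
(-135672 + 103748)/(((18993 + 34526) - 1*38803) - 259718) = -31924/((53519 - 38803) - 259718) = -31924/(14716 - 259718) = -31924/(-245002) = -31924*(-1/245002) = 15962/122501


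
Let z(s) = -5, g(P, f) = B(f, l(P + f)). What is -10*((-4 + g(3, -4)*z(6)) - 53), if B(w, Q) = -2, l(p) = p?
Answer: 470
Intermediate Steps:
g(P, f) = -2
-10*((-4 + g(3, -4)*z(6)) - 53) = -10*((-4 - 2*(-5)) - 53) = -10*((-4 + 10) - 53) = -10*(6 - 53) = -10*(-47) = 470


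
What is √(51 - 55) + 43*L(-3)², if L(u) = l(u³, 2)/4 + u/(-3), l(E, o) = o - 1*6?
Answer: 2*I ≈ 2.0*I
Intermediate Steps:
l(E, o) = -6 + o (l(E, o) = o - 6 = -6 + o)
L(u) = -1 - u/3 (L(u) = (-6 + 2)/4 + u/(-3) = -4*¼ + u*(-⅓) = -1 - u/3)
√(51 - 55) + 43*L(-3)² = √(51 - 55) + 43*(-1 - ⅓*(-3))² = √(-4) + 43*(-1 + 1)² = 2*I + 43*0² = 2*I + 43*0 = 2*I + 0 = 2*I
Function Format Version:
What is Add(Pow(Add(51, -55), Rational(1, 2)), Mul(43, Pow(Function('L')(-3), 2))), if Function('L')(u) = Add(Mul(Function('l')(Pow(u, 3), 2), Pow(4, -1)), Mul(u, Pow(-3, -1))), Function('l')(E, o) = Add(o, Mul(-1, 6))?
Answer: Mul(2, I) ≈ Mul(2.0000, I)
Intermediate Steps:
Function('l')(E, o) = Add(-6, o) (Function('l')(E, o) = Add(o, -6) = Add(-6, o))
Function('L')(u) = Add(-1, Mul(Rational(-1, 3), u)) (Function('L')(u) = Add(Mul(Add(-6, 2), Pow(4, -1)), Mul(u, Pow(-3, -1))) = Add(Mul(-4, Rational(1, 4)), Mul(u, Rational(-1, 3))) = Add(-1, Mul(Rational(-1, 3), u)))
Add(Pow(Add(51, -55), Rational(1, 2)), Mul(43, Pow(Function('L')(-3), 2))) = Add(Pow(Add(51, -55), Rational(1, 2)), Mul(43, Pow(Add(-1, Mul(Rational(-1, 3), -3)), 2))) = Add(Pow(-4, Rational(1, 2)), Mul(43, Pow(Add(-1, 1), 2))) = Add(Mul(2, I), Mul(43, Pow(0, 2))) = Add(Mul(2, I), Mul(43, 0)) = Add(Mul(2, I), 0) = Mul(2, I)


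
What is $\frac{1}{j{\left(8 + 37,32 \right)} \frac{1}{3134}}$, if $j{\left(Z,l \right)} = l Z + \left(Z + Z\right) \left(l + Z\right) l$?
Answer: $\frac{1567}{111600} \approx 0.014041$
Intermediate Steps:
$j{\left(Z,l \right)} = Z l + 2 Z l \left(Z + l\right)$ ($j{\left(Z,l \right)} = Z l + 2 Z \left(Z + l\right) l = Z l + 2 Z l \left(Z + l\right)$)
$\frac{1}{j{\left(8 + 37,32 \right)} \frac{1}{3134}} = \frac{1}{\left(8 + 37\right) 32 \left(1 + 2 \left(8 + 37\right) + 2 \cdot 32\right) \frac{1}{3134}} = \frac{1}{45 \cdot 32 \left(1 + 2 \cdot 45 + 64\right) \frac{1}{3134}} = \frac{1}{45 \cdot 32 \left(1 + 90 + 64\right) \frac{1}{3134}} = \frac{1}{45 \cdot 32 \cdot 155 \cdot \frac{1}{3134}} = \frac{1}{223200 \cdot \frac{1}{3134}} = \frac{1}{\frac{111600}{1567}} = \frac{1567}{111600}$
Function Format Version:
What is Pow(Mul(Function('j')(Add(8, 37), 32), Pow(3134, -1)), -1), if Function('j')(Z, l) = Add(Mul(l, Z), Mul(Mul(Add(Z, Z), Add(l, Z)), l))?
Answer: Rational(1567, 111600) ≈ 0.014041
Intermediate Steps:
Function('j')(Z, l) = Add(Mul(Z, l), Mul(2, Z, l, Add(Z, l))) (Function('j')(Z, l) = Add(Mul(Z, l), Mul(Mul(Mul(2, Z), Add(Z, l)), l)) = Add(Mul(Z, l), Mul(Mul(2, Z, Add(Z, l)), l)) = Add(Mul(Z, l), Mul(2, Z, l, Add(Z, l))))
Pow(Mul(Function('j')(Add(8, 37), 32), Pow(3134, -1)), -1) = Pow(Mul(Mul(Add(8, 37), 32, Add(1, Mul(2, Add(8, 37)), Mul(2, 32))), Pow(3134, -1)), -1) = Pow(Mul(Mul(45, 32, Add(1, Mul(2, 45), 64)), Rational(1, 3134)), -1) = Pow(Mul(Mul(45, 32, Add(1, 90, 64)), Rational(1, 3134)), -1) = Pow(Mul(Mul(45, 32, 155), Rational(1, 3134)), -1) = Pow(Mul(223200, Rational(1, 3134)), -1) = Pow(Rational(111600, 1567), -1) = Rational(1567, 111600)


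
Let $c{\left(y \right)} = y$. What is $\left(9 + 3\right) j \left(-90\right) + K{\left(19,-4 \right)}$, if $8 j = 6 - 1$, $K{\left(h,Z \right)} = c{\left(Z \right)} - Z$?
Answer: $-675$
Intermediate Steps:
$K{\left(h,Z \right)} = 0$ ($K{\left(h,Z \right)} = Z - Z = 0$)
$j = \frac{5}{8}$ ($j = \frac{6 - 1}{8} = \frac{1}{8} \cdot 5 = \frac{5}{8} \approx 0.625$)
$\left(9 + 3\right) j \left(-90\right) + K{\left(19,-4 \right)} = \left(9 + 3\right) \frac{5}{8} \left(-90\right) + 0 = 12 \cdot \frac{5}{8} \left(-90\right) + 0 = \frac{15}{2} \left(-90\right) + 0 = -675 + 0 = -675$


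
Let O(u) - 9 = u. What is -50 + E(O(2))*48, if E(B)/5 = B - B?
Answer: -50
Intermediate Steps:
O(u) = 9 + u
E(B) = 0 (E(B) = 5*(B - B) = 5*0 = 0)
-50 + E(O(2))*48 = -50 + 0*48 = -50 + 0 = -50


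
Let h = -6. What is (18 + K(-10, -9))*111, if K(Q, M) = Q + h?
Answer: 222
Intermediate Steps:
K(Q, M) = -6 + Q (K(Q, M) = Q - 6 = -6 + Q)
(18 + K(-10, -9))*111 = (18 + (-6 - 10))*111 = (18 - 16)*111 = 2*111 = 222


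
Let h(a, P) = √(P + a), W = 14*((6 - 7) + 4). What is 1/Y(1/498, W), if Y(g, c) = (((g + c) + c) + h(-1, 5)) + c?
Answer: 498/63745 ≈ 0.0078124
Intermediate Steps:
W = 42 (W = 14*(-1 + 4) = 14*3 = 42)
Y(g, c) = 2 + g + 3*c (Y(g, c) = (((g + c) + c) + √(5 - 1)) + c = (((c + g) + c) + √4) + c = ((g + 2*c) + 2) + c = (2 + g + 2*c) + c = 2 + g + 3*c)
1/Y(1/498, W) = 1/(2 + 1/498 + 3*42) = 1/(2 + 1/498 + 126) = 1/(63745/498) = 498/63745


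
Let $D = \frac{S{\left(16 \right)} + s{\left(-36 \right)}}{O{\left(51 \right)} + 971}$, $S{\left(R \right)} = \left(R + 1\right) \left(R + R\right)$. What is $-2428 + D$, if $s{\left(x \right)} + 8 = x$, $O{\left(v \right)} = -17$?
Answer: $- \frac{1157906}{477} \approx -2427.5$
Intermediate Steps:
$S{\left(R \right)} = 2 R \left(1 + R\right)$ ($S{\left(R \right)} = \left(1 + R\right) 2 R = 2 R \left(1 + R\right)$)
$s{\left(x \right)} = -8 + x$
$D = \frac{250}{477}$ ($D = \frac{2 \cdot 16 \left(1 + 16\right) - 44}{-17 + 971} = \frac{2 \cdot 16 \cdot 17 - 44}{954} = \left(544 - 44\right) \frac{1}{954} = 500 \cdot \frac{1}{954} = \frac{250}{477} \approx 0.52411$)
$-2428 + D = -2428 + \frac{250}{477} = - \frac{1157906}{477}$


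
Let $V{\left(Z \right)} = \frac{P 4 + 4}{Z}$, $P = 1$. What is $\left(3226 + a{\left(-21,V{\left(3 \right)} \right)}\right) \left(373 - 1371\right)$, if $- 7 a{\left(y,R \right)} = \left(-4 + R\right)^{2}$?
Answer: $- \frac{202815556}{63} \approx -3.2193 \cdot 10^{6}$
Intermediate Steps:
$V{\left(Z \right)} = \frac{8}{Z}$ ($V{\left(Z \right)} = \frac{1 \cdot 4 + 4}{Z} = \frac{4 + 4}{Z} = \frac{8}{Z}$)
$a{\left(y,R \right)} = - \frac{\left(-4 + R\right)^{2}}{7}$
$\left(3226 + a{\left(-21,V{\left(3 \right)} \right)}\right) \left(373 - 1371\right) = \left(3226 - \frac{\left(-4 + \frac{8}{3}\right)^{2}}{7}\right) \left(373 - 1371\right) = \left(3226 - \frac{\left(-4 + 8 \cdot \frac{1}{3}\right)^{2}}{7}\right) \left(-998\right) = \left(3226 - \frac{\left(-4 + \frac{8}{3}\right)^{2}}{7}\right) \left(-998\right) = \left(3226 - \frac{\left(- \frac{4}{3}\right)^{2}}{7}\right) \left(-998\right) = \left(3226 - \frac{16}{63}\right) \left(-998\right) = \frac{203222}{63} \left(-998\right) = - \frac{202815556}{63}$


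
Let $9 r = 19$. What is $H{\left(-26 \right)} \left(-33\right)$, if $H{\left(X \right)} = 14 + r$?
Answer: $- \frac{1595}{3} \approx -531.67$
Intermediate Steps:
$r = \frac{19}{9}$ ($r = \frac{1}{9} \cdot 19 = \frac{19}{9} \approx 2.1111$)
$H{\left(X \right)} = \frac{145}{9}$ ($H{\left(X \right)} = 14 + \frac{19}{9} = \frac{145}{9}$)
$H{\left(-26 \right)} \left(-33\right) = \frac{145}{9} \left(-33\right) = - \frac{1595}{3}$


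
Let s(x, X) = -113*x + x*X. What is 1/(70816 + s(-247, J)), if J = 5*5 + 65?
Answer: 1/76497 ≈ 1.3072e-5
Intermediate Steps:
J = 90 (J = 25 + 65 = 90)
s(x, X) = -113*x + X*x
1/(70816 + s(-247, J)) = 1/(70816 - 247*(-113 + 90)) = 1/(70816 - 247*(-23)) = 1/(70816 + 5681) = 1/76497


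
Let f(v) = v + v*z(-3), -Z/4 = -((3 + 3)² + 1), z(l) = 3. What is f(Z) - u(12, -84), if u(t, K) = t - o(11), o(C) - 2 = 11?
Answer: 593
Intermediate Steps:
o(C) = 13 (o(C) = 2 + 11 = 13)
u(t, K) = -13 + t (u(t, K) = t - 1*13 = t - 13 = -13 + t)
Z = 148 (Z = -(-4)*((3 + 3)² + 1) = -(-4)*(6² + 1) = -(-4)*(36 + 1) = -(-4)*37 = -4*(-37) = 148)
f(v) = 4*v (f(v) = v + v*3 = v + 3*v = 4*v)
f(Z) - u(12, -84) = 4*148 - (-13 + 12) = 592 - 1*(-1) = 592 + 1 = 593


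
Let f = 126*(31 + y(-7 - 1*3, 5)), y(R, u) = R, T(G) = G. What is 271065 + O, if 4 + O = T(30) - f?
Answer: 268445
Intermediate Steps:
f = 2646 (f = 126*(31 + (-7 - 1*3)) = 126*(31 + (-7 - 3)) = 126*(31 - 10) = 126*21 = 2646)
O = -2620 (O = -4 + (30 - 1*2646) = -4 + (30 - 2646) = -4 - 2616 = -2620)
271065 + O = 271065 - 2620 = 268445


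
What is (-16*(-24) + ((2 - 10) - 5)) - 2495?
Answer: -2124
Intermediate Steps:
(-16*(-24) + ((2 - 10) - 5)) - 2495 = (384 + (-8 - 5)) - 2495 = (384 - 13) - 2495 = 371 - 2495 = -2124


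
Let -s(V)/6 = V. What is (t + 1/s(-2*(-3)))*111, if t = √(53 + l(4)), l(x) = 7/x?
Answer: -37/12 + 111*√219/2 ≈ 818.24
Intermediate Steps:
s(V) = -6*V
t = √219/2 (t = √(53 + 7/4) = √(219/4) = √219/2 ≈ 7.3993)
(t + 1/s(-2*(-3)))*111 = (√219/2 + 1/(-(-12)*(-3)))*111 = (√219/2 + 1/(-6*6))*111 = (√219/2 + 1/(-36))*111 = (√219/2 - 1/36)*111 = (-1/36 + √219/2)*111 = -37/12 + 111*√219/2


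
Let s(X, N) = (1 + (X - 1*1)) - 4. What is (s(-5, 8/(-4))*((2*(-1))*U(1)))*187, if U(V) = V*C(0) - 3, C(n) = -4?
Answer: -23562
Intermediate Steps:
U(V) = -3 - 4*V (U(V) = V*(-4) - 3 = -4*V - 3 = -3 - 4*V)
s(X, N) = -4 + X (s(X, N) = (1 + (X - 1)) - 4 = (1 + (-1 + X)) - 4 = X - 4 = -4 + X)
(s(-5, 8/(-4))*((2*(-1))*U(1)))*187 = ((-4 - 5)*((2*(-1))*(-3 - 4*1)))*187 = -(-18)*(-3 - 4)*187 = -(-18)*(-7)*187 = -9*14*187 = -126*187 = -23562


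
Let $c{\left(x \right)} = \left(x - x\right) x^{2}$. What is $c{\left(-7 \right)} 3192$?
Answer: $0$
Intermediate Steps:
$c{\left(x \right)} = 0$ ($c{\left(x \right)} = 0 x^{2} = 0$)
$c{\left(-7 \right)} 3192 = 0 \cdot 3192 = 0$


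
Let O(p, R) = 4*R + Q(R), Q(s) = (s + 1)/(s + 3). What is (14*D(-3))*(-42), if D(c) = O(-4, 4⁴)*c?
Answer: 66899196/37 ≈ 1.8081e+6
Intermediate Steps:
Q(s) = (1 + s)/(3 + s)
O(p, R) = 4*R + (1 + R)/(3 + R)
D(c) = 265473*c/259 (D(c) = ((1 + 4⁴ + 4*4⁴*(3 + 4⁴))/(3 + 4⁴))*c = ((1 + 256 + 4*256*(3 + 256))/(3 + 256))*c = ((1 + 256 + 4*256*259)/259)*c = ((1 + 256 + 265216)/259)*c = ((1/259)*265473)*c = 265473*c/259)
(14*D(-3))*(-42) = (14*((265473/259)*(-3)))*(-42) = (14*(-796419/259))*(-42) = -1592838/37*(-42) = 66899196/37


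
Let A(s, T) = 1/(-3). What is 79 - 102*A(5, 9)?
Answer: 113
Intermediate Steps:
A(s, T) = -⅓
79 - 102*A(5, 9) = 79 - 102*(-⅓) = 79 + 34 = 113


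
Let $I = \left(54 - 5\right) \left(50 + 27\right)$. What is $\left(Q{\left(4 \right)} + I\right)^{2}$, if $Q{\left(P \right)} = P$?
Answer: $14265729$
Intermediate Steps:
$I = 3773$ ($I = 49 \cdot 77 = 3773$)
$\left(Q{\left(4 \right)} + I\right)^{2} = \left(4 + 3773\right)^{2} = 3777^{2} = 14265729$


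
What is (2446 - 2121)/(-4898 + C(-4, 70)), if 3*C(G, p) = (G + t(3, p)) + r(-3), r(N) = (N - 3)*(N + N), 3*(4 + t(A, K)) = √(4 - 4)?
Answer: -975/14666 ≈ -0.066480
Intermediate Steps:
t(A, K) = -4 (t(A, K) = -4 + √(4 - 4)/3 = -4 + √0/3 = -4 + (⅓)*0 = -4 + 0 = -4)
r(N) = 2*N*(-3 + N) (r(N) = (-3 + N)*(2*N) = 2*N*(-3 + N))
C(G, p) = 32/3 + G/3 (C(G, p) = ((G - 4) + 2*(-3)*(-3 - 3))/3 = ((-4 + G) + 2*(-3)*(-6))/3 = ((-4 + G) + 36)/3 = (32 + G)/3 = 32/3 + G/3)
(2446 - 2121)/(-4898 + C(-4, 70)) = (2446 - 2121)/(-4898 + (32/3 + (⅓)*(-4))) = 325/(-4898 + (32/3 - 4/3)) = 325/(-4898 + 28/3) = 325/(-14666/3) = 325*(-3/14666) = -975/14666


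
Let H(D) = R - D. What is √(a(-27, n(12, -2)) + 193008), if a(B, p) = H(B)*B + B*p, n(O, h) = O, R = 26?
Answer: √191253 ≈ 437.32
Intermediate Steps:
H(D) = 26 - D
a(B, p) = B*p + B*(26 - B) (a(B, p) = (26 - B)*B + B*p = B*(26 - B) + B*p = B*p + B*(26 - B))
√(a(-27, n(12, -2)) + 193008) = √(-27*(26 + 12 - 1*(-27)) + 193008) = √(-27*(26 + 12 + 27) + 193008) = √(-27*65 + 193008) = √(-1755 + 193008) = √191253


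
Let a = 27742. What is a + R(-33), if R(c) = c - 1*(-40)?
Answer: 27749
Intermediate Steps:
R(c) = 40 + c (R(c) = c + 40 = 40 + c)
a + R(-33) = 27742 + (40 - 33) = 27742 + 7 = 27749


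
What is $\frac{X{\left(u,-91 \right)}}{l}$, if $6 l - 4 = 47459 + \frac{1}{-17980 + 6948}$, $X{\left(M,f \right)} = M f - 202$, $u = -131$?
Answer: $\frac{775704048}{523611815} \approx 1.4814$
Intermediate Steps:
$X{\left(M,f \right)} = -202 + M f$
$l = \frac{523611815}{66192}$ ($l = \frac{2}{3} + \frac{47459 + \frac{1}{-17980 + 6948}}{6} = \frac{2}{3} + \frac{47459 + \frac{1}{-11032}}{6} = \frac{2}{3} + \frac{47459 - \frac{1}{11032}}{6} = \frac{2}{3} + \frac{1}{6} \cdot \frac{523567687}{11032} = \frac{2}{3} + \frac{523567687}{66192} = \frac{523611815}{66192} \approx 7910.5$)
$\frac{X{\left(u,-91 \right)}}{l} = \frac{-202 - -11921}{\frac{523611815}{66192}} = \left(-202 + 11921\right) \frac{66192}{523611815} = 11719 \cdot \frac{66192}{523611815} = \frac{775704048}{523611815}$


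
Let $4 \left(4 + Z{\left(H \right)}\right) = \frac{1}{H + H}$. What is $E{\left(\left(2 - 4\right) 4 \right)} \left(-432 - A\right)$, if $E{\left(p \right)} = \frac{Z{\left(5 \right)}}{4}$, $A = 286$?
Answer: $\frac{57081}{80} \approx 713.51$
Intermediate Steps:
$Z{\left(H \right)} = -4 + \frac{1}{8 H}$ ($Z{\left(H \right)} = -4 + \frac{1}{4 \left(H + H\right)} = -4 + \frac{1}{4 \cdot 2 H} = -4 + \frac{\frac{1}{2} \frac{1}{H}}{4} = -4 + \frac{1}{8 H}$)
$E{\left(p \right)} = - \frac{159}{160}$ ($E{\left(p \right)} = \frac{-4 + \frac{1}{8 \cdot 5}}{4} = \left(-4 + \frac{1}{8} \cdot \frac{1}{5}\right) \frac{1}{4} = \left(-4 + \frac{1}{40}\right) \frac{1}{4} = \left(- \frac{159}{40}\right) \frac{1}{4} = - \frac{159}{160}$)
$E{\left(\left(2 - 4\right) 4 \right)} \left(-432 - A\right) = - \frac{159 \left(-432 - 286\right)}{160} = \left(- \frac{159}{160}\right) \left(-718\right) = \frac{57081}{80}$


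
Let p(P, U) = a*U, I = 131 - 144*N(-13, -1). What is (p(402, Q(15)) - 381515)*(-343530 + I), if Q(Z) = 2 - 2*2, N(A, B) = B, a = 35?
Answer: 130980959175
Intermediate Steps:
Q(Z) = -2 (Q(Z) = 2 - 4 = -2)
I = 275 (I = 131 - 144*(-1) = 131 + 144 = 275)
p(P, U) = 35*U
(p(402, Q(15)) - 381515)*(-343530 + I) = (35*(-2) - 381515)*(-343530 + 275) = (-70 - 381515)*(-343255) = -381585*(-343255) = 130980959175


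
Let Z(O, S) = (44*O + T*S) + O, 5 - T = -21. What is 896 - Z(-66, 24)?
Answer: 3242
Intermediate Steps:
T = 26 (T = 5 - 1*(-21) = 5 + 21 = 26)
Z(O, S) = 26*S + 45*O (Z(O, S) = (44*O + 26*S) + O = (26*S + 44*O) + O = 26*S + 45*O)
896 - Z(-66, 24) = 896 - (26*24 + 45*(-66)) = 896 - (624 - 2970) = 896 - 1*(-2346) = 896 + 2346 = 3242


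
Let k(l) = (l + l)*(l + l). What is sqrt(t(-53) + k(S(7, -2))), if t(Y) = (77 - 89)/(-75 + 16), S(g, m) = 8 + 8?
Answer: 2*sqrt(891313)/59 ≈ 32.003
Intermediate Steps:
S(g, m) = 16
k(l) = 4*l**2 (k(l) = (2*l)*(2*l) = 4*l**2)
t(Y) = 12/59 (t(Y) = -12/(-59) = -12*(-1/59) = 12/59)
sqrt(t(-53) + k(S(7, -2))) = sqrt(12/59 + 4*16**2) = sqrt(12/59 + 4*256) = sqrt(12/59 + 1024) = sqrt(60428/59) = 2*sqrt(891313)/59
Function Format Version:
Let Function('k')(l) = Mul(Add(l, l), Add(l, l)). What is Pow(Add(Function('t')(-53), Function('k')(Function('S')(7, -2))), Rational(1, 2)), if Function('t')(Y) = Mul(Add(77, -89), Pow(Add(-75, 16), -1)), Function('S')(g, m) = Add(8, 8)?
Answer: Mul(Rational(2, 59), Pow(891313, Rational(1, 2))) ≈ 32.003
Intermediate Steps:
Function('S')(g, m) = 16
Function('k')(l) = Mul(4, Pow(l, 2)) (Function('k')(l) = Mul(Mul(2, l), Mul(2, l)) = Mul(4, Pow(l, 2)))
Function('t')(Y) = Rational(12, 59) (Function('t')(Y) = Mul(-12, Pow(-59, -1)) = Mul(-12, Rational(-1, 59)) = Rational(12, 59))
Pow(Add(Function('t')(-53), Function('k')(Function('S')(7, -2))), Rational(1, 2)) = Pow(Add(Rational(12, 59), Mul(4, Pow(16, 2))), Rational(1, 2)) = Pow(Add(Rational(12, 59), Mul(4, 256)), Rational(1, 2)) = Pow(Add(Rational(12, 59), 1024), Rational(1, 2)) = Pow(Rational(60428, 59), Rational(1, 2)) = Mul(Rational(2, 59), Pow(891313, Rational(1, 2)))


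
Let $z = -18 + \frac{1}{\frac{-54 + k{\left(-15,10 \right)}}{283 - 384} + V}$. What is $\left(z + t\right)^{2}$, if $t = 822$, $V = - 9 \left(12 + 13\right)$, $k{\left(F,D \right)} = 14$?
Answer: $\frac{332647952572321}{514609225} \approx 6.4641 \cdot 10^{5}$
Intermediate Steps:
$V = -225$ ($V = \left(-9\right) 25 = -225$)
$z = - \frac{408431}{22685}$ ($z = -18 + \frac{1}{\frac{-54 + 14}{283 - 384} - 225} = -18 + \frac{1}{- \frac{40}{-101} - 225} = -18 + \frac{1}{\left(-40\right) \left(- \frac{1}{101}\right) - 225} = -18 + \frac{1}{\frac{40}{101} - 225} = -18 + \frac{1}{- \frac{22685}{101}} = -18 - \frac{101}{22685} = - \frac{408431}{22685} \approx -18.004$)
$\left(z + t\right)^{2} = \left(- \frac{408431}{22685} + 822\right)^{2} = \left(\frac{18238639}{22685}\right)^{2} = \frac{332647952572321}{514609225}$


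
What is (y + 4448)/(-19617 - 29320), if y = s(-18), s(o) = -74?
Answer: -4374/48937 ≈ -0.089380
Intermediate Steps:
y = -74
(y + 4448)/(-19617 - 29320) = (-74 + 4448)/(-19617 - 29320) = 4374/(-48937) = 4374*(-1/48937) = -4374/48937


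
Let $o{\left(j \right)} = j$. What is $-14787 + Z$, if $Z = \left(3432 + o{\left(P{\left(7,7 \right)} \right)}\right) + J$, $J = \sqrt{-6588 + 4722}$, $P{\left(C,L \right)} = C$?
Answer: $-11348 + i \sqrt{1866} \approx -11348.0 + 43.197 i$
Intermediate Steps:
$J = i \sqrt{1866}$ ($J = \sqrt{-1866} = i \sqrt{1866} \approx 43.197 i$)
$Z = 3439 + i \sqrt{1866}$ ($Z = \left(3432 + 7\right) + i \sqrt{1866} = 3439 + i \sqrt{1866} \approx 3439.0 + 43.197 i$)
$-14787 + Z = -14787 + \left(3439 + i \sqrt{1866}\right) = -11348 + i \sqrt{1866}$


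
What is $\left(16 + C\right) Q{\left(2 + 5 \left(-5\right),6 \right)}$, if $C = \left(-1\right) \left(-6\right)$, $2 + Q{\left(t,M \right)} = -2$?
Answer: $-88$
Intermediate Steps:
$Q{\left(t,M \right)} = -4$ ($Q{\left(t,M \right)} = -2 - 2 = -4$)
$C = 6$
$\left(16 + C\right) Q{\left(2 + 5 \left(-5\right),6 \right)} = \left(16 + 6\right) \left(-4\right) = 22 \left(-4\right) = -88$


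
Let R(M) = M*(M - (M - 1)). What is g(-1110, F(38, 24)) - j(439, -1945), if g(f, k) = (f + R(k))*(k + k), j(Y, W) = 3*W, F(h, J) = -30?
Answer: 74235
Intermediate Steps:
R(M) = M (R(M) = M*(M - (-1 + M)) = M*(M + (1 - M)) = M*1 = M)
g(f, k) = 2*k*(f + k) (g(f, k) = (f + k)*(k + k) = (f + k)*(2*k) = 2*k*(f + k))
g(-1110, F(38, 24)) - j(439, -1945) = 2*(-30)*(-1110 - 30) - 3*(-1945) = 2*(-30)*(-1140) - 1*(-5835) = 68400 + 5835 = 74235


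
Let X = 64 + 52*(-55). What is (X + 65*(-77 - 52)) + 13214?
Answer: 2033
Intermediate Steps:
X = -2796 (X = 64 - 2860 = -2796)
(X + 65*(-77 - 52)) + 13214 = (-2796 + 65*(-77 - 52)) + 13214 = (-2796 + 65*(-129)) + 13214 = (-2796 - 8385) + 13214 = -11181 + 13214 = 2033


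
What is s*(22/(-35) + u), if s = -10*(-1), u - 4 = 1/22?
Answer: 2631/77 ≈ 34.169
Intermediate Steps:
u = 89/22 (u = 4 + 1/22 = 89/22 ≈ 4.0455)
s = 10
s*(22/(-35) + u) = 10*(22/(-35) + 89/22) = 10*(22*(-1/35) + 89/22) = 10*(-22/35 + 89/22) = 10*(2631/770) = 2631/77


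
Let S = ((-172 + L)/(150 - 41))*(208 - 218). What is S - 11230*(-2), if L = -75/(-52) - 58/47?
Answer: 2993726375/133198 ≈ 22476.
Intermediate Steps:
L = 509/2444 (L = -75*(-1/52) - 58*1/47 = 75/52 - 58/47 = 509/2444 ≈ 0.20827)
S = 2099295/133198 (S = ((-172 + 509/2444)/(150 - 41))*(208 - 218) = -419859/2444/109*(-10) = -419859/2444*1/109*(-10) = -419859/266396*(-10) = 2099295/133198 ≈ 15.761)
S - 11230*(-2) = 2099295/133198 - 11230*(-2) = 2099295/133198 - 2246*(-10) = 2099295/133198 + 22460 = 2993726375/133198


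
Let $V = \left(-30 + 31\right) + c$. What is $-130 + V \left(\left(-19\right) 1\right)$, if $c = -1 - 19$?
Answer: $231$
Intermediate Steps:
$c = -20$
$V = -19$ ($V = \left(-30 + 31\right) - 20 = 1 - 20 = -19$)
$-130 + V \left(\left(-19\right) 1\right) = -130 - 19 \left(\left(-19\right) 1\right) = -130 - -361 = -130 + 361 = 231$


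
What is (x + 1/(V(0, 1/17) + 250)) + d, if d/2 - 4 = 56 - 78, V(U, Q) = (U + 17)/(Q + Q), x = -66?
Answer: -80476/789 ≈ -102.00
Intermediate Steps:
V(U, Q) = (17 + U)/(2*Q) (V(U, Q) = (17 + U)/((2*Q)) = (17 + U)*(1/(2*Q)) = (17 + U)/(2*Q))
d = -36 (d = 8 + 2*(56 - 78) = 8 + 2*(-22) = 8 - 44 = -36)
(x + 1/(V(0, 1/17) + 250)) + d = (-66 + 1/((17 + 0)/(2*(1/17)) + 250)) - 36 = (-66 + 1/((½)*17/(1/17) + 250)) - 36 = (-66 + 1/((½)*17*17 + 250)) - 36 = (-66 + 1/(289/2 + 250)) - 36 = (-66 + 1/(789/2)) - 36 = (-66 + 2/789) - 36 = -52072/789 - 36 = -80476/789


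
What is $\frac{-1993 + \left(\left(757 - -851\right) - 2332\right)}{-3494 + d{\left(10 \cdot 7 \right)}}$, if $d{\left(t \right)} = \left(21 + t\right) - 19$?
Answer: $\frac{2717}{3422} \approx 0.79398$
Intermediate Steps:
$d{\left(t \right)} = 2 + t$
$\frac{-1993 + \left(\left(757 - -851\right) - 2332\right)}{-3494 + d{\left(10 \cdot 7 \right)}} = \frac{-1993 + \left(\left(757 - -851\right) - 2332\right)}{-3494 + \left(2 + 10 \cdot 7\right)} = \frac{-1993 + \left(\left(757 + 851\right) - 2332\right)}{-3494 + \left(2 + 70\right)} = \frac{-1993 + \left(1608 - 2332\right)}{-3494 + 72} = \frac{-1993 - 724}{-3422} = \left(-2717\right) \left(- \frac{1}{3422}\right) = \frac{2717}{3422}$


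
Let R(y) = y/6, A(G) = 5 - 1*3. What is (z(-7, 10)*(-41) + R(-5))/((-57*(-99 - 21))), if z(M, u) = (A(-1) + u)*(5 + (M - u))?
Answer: 35419/41040 ≈ 0.86304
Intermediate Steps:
A(G) = 2 (A(G) = 5 - 3 = 2)
R(y) = y/6 (R(y) = y*(1/6) = y/6)
z(M, u) = (2 + u)*(5 + M - u) (z(M, u) = (2 + u)*(5 + (M - u)) = (2 + u)*(5 + M - u))
(z(-7, 10)*(-41) + R(-5))/((-57*(-99 - 21))) = ((10 - 1*10**2 + 2*(-7) + 3*10 - 7*10)*(-41) + (1/6)*(-5))/((-57*(-99 - 21))) = ((10 - 1*100 - 14 + 30 - 70)*(-41) - 5/6)/((-57*(-120))) = ((10 - 100 - 14 + 30 - 70)*(-41) - 5/6)/6840 = (-144*(-41) - 5/6)*(1/6840) = (5904 - 5/6)*(1/6840) = (35419/6)*(1/6840) = 35419/41040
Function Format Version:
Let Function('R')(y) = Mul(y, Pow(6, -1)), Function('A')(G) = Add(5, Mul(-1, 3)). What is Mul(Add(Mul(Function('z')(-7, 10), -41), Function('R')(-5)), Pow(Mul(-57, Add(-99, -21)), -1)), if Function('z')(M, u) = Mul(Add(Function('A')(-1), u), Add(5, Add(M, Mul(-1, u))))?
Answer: Rational(35419, 41040) ≈ 0.86304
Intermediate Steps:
Function('A')(G) = 2 (Function('A')(G) = Add(5, -3) = 2)
Function('R')(y) = Mul(Rational(1, 6), y) (Function('R')(y) = Mul(y, Rational(1, 6)) = Mul(Rational(1, 6), y))
Function('z')(M, u) = Mul(Add(2, u), Add(5, M, Mul(-1, u))) (Function('z')(M, u) = Mul(Add(2, u), Add(5, Add(M, Mul(-1, u)))) = Mul(Add(2, u), Add(5, M, Mul(-1, u))))
Mul(Add(Mul(Function('z')(-7, 10), -41), Function('R')(-5)), Pow(Mul(-57, Add(-99, -21)), -1)) = Mul(Add(Mul(Add(10, Mul(-1, Pow(10, 2)), Mul(2, -7), Mul(3, 10), Mul(-7, 10)), -41), Mul(Rational(1, 6), -5)), Pow(Mul(-57, Add(-99, -21)), -1)) = Mul(Add(Mul(Add(10, Mul(-1, 100), -14, 30, -70), -41), Rational(-5, 6)), Pow(Mul(-57, -120), -1)) = Mul(Add(Mul(Add(10, -100, -14, 30, -70), -41), Rational(-5, 6)), Pow(6840, -1)) = Mul(Add(Mul(-144, -41), Rational(-5, 6)), Rational(1, 6840)) = Mul(Add(5904, Rational(-5, 6)), Rational(1, 6840)) = Mul(Rational(35419, 6), Rational(1, 6840)) = Rational(35419, 41040)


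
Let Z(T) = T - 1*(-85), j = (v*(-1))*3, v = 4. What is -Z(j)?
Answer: -73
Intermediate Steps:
j = -12 (j = (4*(-1))*3 = -4*3 = -12)
Z(T) = 85 + T (Z(T) = T + 85 = 85 + T)
-Z(j) = -(85 - 12) = -1*73 = -73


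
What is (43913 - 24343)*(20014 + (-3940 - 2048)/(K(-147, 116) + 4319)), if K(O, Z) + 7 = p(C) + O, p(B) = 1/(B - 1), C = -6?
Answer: 1903007152800/4859 ≈ 3.9165e+8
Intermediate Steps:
p(B) = 1/(-1 + B)
K(O, Z) = -50/7 + O (K(O, Z) = -7 + (1/(-1 - 6) + O) = -7 + (1/(-7) + O) = -7 + (-⅐ + O) = -50/7 + O)
(43913 - 24343)*(20014 + (-3940 - 2048)/(K(-147, 116) + 4319)) = (43913 - 24343)*(20014 + (-3940 - 2048)/((-50/7 - 147) + 4319)) = 19570*(20014 - 5988/(-1079/7 + 4319)) = 19570*(20014 - 5988/29154/7) = 19570*(20014 - 5988*7/29154) = 19570*(20014 - 6986/4859) = 19570*(97241040/4859) = 1903007152800/4859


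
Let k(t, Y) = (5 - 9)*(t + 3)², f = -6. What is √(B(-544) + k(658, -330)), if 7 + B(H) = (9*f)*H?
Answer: I*√1718315 ≈ 1310.8*I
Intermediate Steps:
k(t, Y) = -4*(3 + t)²
B(H) = -7 - 54*H (B(H) = -7 + (9*(-6))*H = -7 - 54*H)
√(B(-544) + k(658, -330)) = √((-7 - 54*(-544)) - 4*(3 + 658)²) = √((-7 + 29376) - 4*661²) = √(29369 - 4*436921) = √(29369 - 1747684) = √(-1718315) = I*√1718315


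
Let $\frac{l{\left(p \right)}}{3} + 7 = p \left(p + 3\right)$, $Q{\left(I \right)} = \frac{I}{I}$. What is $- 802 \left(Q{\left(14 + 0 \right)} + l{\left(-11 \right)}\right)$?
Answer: $-195688$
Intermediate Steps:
$Q{\left(I \right)} = 1$
$l{\left(p \right)} = -21 + 3 p \left(3 + p\right)$ ($l{\left(p \right)} = -21 + 3 p \left(p + 3\right) = -21 + 3 p \left(3 + p\right)$)
$- 802 \left(Q{\left(14 + 0 \right)} + l{\left(-11 \right)}\right) = - 802 \left(1 + \left(-21 + 3 \left(-11\right)^{2} + 9 \left(-11\right)\right)\right) = - 802 \left(1 - -243\right) = - 802 \left(1 + 243\right) = \left(-802\right) 244 = -195688$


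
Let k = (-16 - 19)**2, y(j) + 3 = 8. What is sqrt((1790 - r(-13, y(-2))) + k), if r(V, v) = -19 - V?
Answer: sqrt(3021) ≈ 54.964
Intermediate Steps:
y(j) = 5 (y(j) = -3 + 8 = 5)
k = 1225 (k = (-35)**2 = 1225)
sqrt((1790 - r(-13, y(-2))) + k) = sqrt((1790 - (-19 - 1*(-13))) + 1225) = sqrt((1790 - (-19 + 13)) + 1225) = sqrt((1790 - 1*(-6)) + 1225) = sqrt((1790 + 6) + 1225) = sqrt(1796 + 1225) = sqrt(3021)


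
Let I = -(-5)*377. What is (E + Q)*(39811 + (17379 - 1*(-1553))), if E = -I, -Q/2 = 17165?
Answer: -2127377745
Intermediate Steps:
Q = -34330 (Q = -2*17165 = -34330)
I = 1885 (I = -5*(-377) = 1885)
E = -1885 (E = -1*1885 = -1885)
(E + Q)*(39811 + (17379 - 1*(-1553))) = (-1885 - 34330)*(39811 + (17379 - 1*(-1553))) = -36215*(39811 + (17379 + 1553)) = -36215*(39811 + 18932) = -36215*58743 = -2127377745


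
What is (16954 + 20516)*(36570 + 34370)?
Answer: 2658121800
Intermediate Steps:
(16954 + 20516)*(36570 + 34370) = 37470*70940 = 2658121800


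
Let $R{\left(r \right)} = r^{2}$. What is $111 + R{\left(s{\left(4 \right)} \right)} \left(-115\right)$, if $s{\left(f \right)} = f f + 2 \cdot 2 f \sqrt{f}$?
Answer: $-264849$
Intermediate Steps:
$s{\left(f \right)} = f^{2} + 4 f^{\frac{3}{2}}$
$111 + R{\left(s{\left(4 \right)} \right)} \left(-115\right) = 111 + \left(4^{2} + 4 \cdot 4^{\frac{3}{2}}\right)^{2} \left(-115\right) = 111 + \left(16 + 4 \cdot 8\right)^{2} \left(-115\right) = 111 + \left(16 + 32\right)^{2} \left(-115\right) = 111 + 48^{2} \left(-115\right) = 111 + 2304 \left(-115\right) = 111 - 264960 = -264849$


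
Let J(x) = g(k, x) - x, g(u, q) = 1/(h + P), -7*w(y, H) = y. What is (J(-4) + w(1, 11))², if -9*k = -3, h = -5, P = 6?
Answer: 1156/49 ≈ 23.592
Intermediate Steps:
w(y, H) = -y/7
k = ⅓ (k = -⅑*(-3) = ⅓ ≈ 0.33333)
g(u, q) = 1 (g(u, q) = 1/(-5 + 6) = 1/1 = 1)
J(x) = 1 - x
(J(-4) + w(1, 11))² = ((1 - 1*(-4)) - ⅐*1)² = ((1 + 4) - ⅐)² = (5 - ⅐)² = (34/7)² = 1156/49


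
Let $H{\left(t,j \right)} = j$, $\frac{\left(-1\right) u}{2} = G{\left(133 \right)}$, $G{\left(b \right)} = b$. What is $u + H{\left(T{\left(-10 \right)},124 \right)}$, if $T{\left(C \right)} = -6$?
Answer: $-142$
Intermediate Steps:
$u = -266$ ($u = \left(-2\right) 133 = -266$)
$u + H{\left(T{\left(-10 \right)},124 \right)} = -266 + 124 = -142$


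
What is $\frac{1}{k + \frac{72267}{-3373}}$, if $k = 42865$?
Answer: $\frac{3373}{144511378} \approx 2.3341 \cdot 10^{-5}$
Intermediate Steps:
$\frac{1}{k + \frac{72267}{-3373}} = \frac{1}{42865 + \frac{72267}{-3373}} = \frac{1}{42865 + 72267 \left(- \frac{1}{3373}\right)} = \frac{1}{42865 - \frac{72267}{3373}} = \frac{1}{\frac{144511378}{3373}} = \frac{3373}{144511378}$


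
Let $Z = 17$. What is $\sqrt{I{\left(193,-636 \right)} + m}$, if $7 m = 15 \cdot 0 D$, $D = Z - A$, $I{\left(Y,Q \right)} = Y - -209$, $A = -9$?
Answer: $\sqrt{402} \approx 20.05$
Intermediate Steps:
$I{\left(Y,Q \right)} = 209 + Y$ ($I{\left(Y,Q \right)} = Y + 209 = 209 + Y$)
$D = 26$ ($D = 17 - -9 = 17 + 9 = 26$)
$m = 0$ ($m = \frac{15 \cdot 0 \cdot 26}{7} = \frac{0 \cdot 26}{7} = \frac{1}{7} \cdot 0 = 0$)
$\sqrt{I{\left(193,-636 \right)} + m} = \sqrt{\left(209 + 193\right) + 0} = \sqrt{402 + 0} = \sqrt{402}$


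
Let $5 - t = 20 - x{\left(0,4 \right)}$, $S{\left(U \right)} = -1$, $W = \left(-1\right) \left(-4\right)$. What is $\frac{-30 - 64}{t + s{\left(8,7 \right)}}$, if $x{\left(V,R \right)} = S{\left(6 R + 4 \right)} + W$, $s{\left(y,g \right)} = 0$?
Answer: $\frac{47}{6} \approx 7.8333$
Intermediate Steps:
$W = 4$
$x{\left(V,R \right)} = 3$ ($x{\left(V,R \right)} = -1 + 4 = 3$)
$t = -12$ ($t = 5 - \left(20 - 3\right) = 5 - 17 = -12$)
$\frac{-30 - 64}{t + s{\left(8,7 \right)}} = \frac{-30 - 64}{-12 + 0} = \frac{-30 - 64}{-12} = \left(- \frac{1}{12}\right) \left(-94\right) = \frac{47}{6}$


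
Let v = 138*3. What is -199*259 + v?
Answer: -51127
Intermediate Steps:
v = 414
-199*259 + v = -199*259 + 414 = -51541 + 414 = -51127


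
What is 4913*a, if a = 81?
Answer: 397953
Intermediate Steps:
4913*a = 4913*81 = 397953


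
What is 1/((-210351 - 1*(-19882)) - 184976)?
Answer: -1/375445 ≈ -2.6635e-6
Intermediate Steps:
1/((-210351 - 1*(-19882)) - 184976) = 1/((-210351 + 19882) - 184976) = 1/(-190469 - 184976) = 1/(-375445) = -1/375445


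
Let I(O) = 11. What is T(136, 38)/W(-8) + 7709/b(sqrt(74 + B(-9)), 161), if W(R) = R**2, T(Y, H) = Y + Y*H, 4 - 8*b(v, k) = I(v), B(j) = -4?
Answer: -488735/56 ≈ -8727.4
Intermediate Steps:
b(v, k) = -7/8 (b(v, k) = 1/2 - 1/8*11 = 1/2 - 11/8 = -7/8)
T(Y, H) = Y + H*Y
T(136, 38)/W(-8) + 7709/b(sqrt(74 + B(-9)), 161) = (136*(1 + 38))/((-8)**2) + 7709/(-7/8) = (136*39)/64 + 7709*(-8/7) = 5304*(1/64) - 61672/7 = 663/8 - 61672/7 = -488735/56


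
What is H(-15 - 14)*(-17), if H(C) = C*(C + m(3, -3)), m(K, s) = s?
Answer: -15776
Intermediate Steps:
H(C) = C*(-3 + C) (H(C) = C*(C - 3) = C*(-3 + C))
H(-15 - 14)*(-17) = ((-15 - 14)*(-3 + (-15 - 14)))*(-17) = -29*(-3 - 29)*(-17) = -29*(-32)*(-17) = 928*(-17) = -15776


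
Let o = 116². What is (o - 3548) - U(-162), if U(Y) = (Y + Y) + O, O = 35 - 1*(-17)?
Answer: 10180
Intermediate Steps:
O = 52 (O = 35 + 17 = 52)
o = 13456
U(Y) = 52 + 2*Y (U(Y) = (Y + Y) + 52 = 2*Y + 52 = 52 + 2*Y)
(o - 3548) - U(-162) = (13456 - 3548) - (52 + 2*(-162)) = 9908 - (52 - 324) = 9908 - 1*(-272) = 9908 + 272 = 10180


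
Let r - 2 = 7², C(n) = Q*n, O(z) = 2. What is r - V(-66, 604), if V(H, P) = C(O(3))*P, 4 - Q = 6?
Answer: 2467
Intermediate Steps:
Q = -2 (Q = 4 - 1*6 = 4 - 6 = -2)
C(n) = -2*n
V(H, P) = -4*P (V(H, P) = (-2*2)*P = -4*P)
r = 51 (r = 2 + 7² = 2 + 49 = 51)
r - V(-66, 604) = 51 - (-4)*604 = 51 - 1*(-2416) = 51 + 2416 = 2467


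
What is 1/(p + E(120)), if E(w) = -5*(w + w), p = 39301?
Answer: 1/38101 ≈ 2.6246e-5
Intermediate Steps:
E(w) = -10*w
1/(p + E(120)) = 1/(39301 - 10*120) = 1/(39301 - 1200) = 1/38101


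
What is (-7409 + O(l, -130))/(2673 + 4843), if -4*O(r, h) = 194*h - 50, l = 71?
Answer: -2183/15032 ≈ -0.14522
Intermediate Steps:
O(r, h) = 25/2 - 97*h/2 (O(r, h) = -(194*h - 50)/4 = -(-50 + 194*h)/4 = 25/2 - 97*h/2)
(-7409 + O(l, -130))/(2673 + 4843) = (-7409 + (25/2 - 97/2*(-130)))/(2673 + 4843) = (-7409 + (25/2 + 6305))/7516 = (-7409 + 12635/2)*(1/7516) = -2183/2*1/7516 = -2183/15032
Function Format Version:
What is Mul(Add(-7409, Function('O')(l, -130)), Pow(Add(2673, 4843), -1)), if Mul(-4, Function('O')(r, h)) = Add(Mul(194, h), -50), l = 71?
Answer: Rational(-2183, 15032) ≈ -0.14522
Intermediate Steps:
Function('O')(r, h) = Add(Rational(25, 2), Mul(Rational(-97, 2), h)) (Function('O')(r, h) = Mul(Rational(-1, 4), Add(Mul(194, h), -50)) = Mul(Rational(-1, 4), Add(-50, Mul(194, h))) = Add(Rational(25, 2), Mul(Rational(-97, 2), h)))
Mul(Add(-7409, Function('O')(l, -130)), Pow(Add(2673, 4843), -1)) = Mul(Add(-7409, Add(Rational(25, 2), Mul(Rational(-97, 2), -130))), Pow(Add(2673, 4843), -1)) = Mul(Add(-7409, Add(Rational(25, 2), 6305)), Pow(7516, -1)) = Mul(Add(-7409, Rational(12635, 2)), Rational(1, 7516)) = Mul(Rational(-2183, 2), Rational(1, 7516)) = Rational(-2183, 15032)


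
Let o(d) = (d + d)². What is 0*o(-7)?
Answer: 0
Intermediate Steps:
o(d) = 4*d² (o(d) = (2*d)² = 4*d²)
0*o(-7) = 0*(4*(-7)²) = 0*(4*49) = 0*196 = 0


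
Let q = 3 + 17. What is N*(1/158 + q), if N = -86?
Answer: -135923/79 ≈ -1720.5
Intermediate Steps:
q = 20
N*(1/158 + q) = -86*(1/158 + 20) = -86*3161/158 = -135923/79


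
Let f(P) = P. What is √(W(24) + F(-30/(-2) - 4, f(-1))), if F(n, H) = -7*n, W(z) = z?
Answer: I*√53 ≈ 7.2801*I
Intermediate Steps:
√(W(24) + F(-30/(-2) - 4, f(-1))) = √(24 - 7*(-30/(-2) - 4)) = √(24 - 7*(-30*(-1)/2 - 4)) = √(24 - 7*(-5*(-3) - 4)) = √(24 - 7*(15 - 4)) = √(24 - 7*11) = √(24 - 77) = √(-53) = I*√53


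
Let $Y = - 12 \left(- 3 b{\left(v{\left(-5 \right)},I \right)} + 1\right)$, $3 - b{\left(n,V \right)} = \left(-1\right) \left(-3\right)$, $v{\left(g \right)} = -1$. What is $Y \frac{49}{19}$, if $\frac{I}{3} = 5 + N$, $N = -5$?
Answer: $- \frac{588}{19} \approx -30.947$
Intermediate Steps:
$I = 0$ ($I = 3 \left(5 - 5\right) = 3 \cdot 0 = 0$)
$b{\left(n,V \right)} = 0$ ($b{\left(n,V \right)} = 3 - \left(-1\right) \left(-3\right) = 3 - 3 = 0$)
$Y = -12$ ($Y = - 12 \left(\left(-3\right) 0 + 1\right) = - 12 \left(0 + 1\right) = \left(-12\right) 1 = -12$)
$Y \frac{49}{19} = - 12 \cdot \frac{49}{19} = - 12 \cdot 49 \cdot \frac{1}{19} = \left(-12\right) \frac{49}{19} = - \frac{588}{19}$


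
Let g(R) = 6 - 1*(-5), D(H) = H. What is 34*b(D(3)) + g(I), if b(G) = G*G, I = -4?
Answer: 317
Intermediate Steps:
b(G) = G²
g(R) = 11 (g(R) = 6 + 5 = 11)
34*b(D(3)) + g(I) = 34*3² + 11 = 34*9 + 11 = 306 + 11 = 317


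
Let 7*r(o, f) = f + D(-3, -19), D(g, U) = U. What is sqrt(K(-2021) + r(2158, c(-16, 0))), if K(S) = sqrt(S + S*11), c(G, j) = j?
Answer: sqrt(-133 + 98*I*sqrt(6063))/7 ≈ 8.7476 + 8.9014*I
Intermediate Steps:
r(o, f) = -19/7 + f/7 (r(o, f) = (f - 19)/7 = (-19 + f)/7 = -19/7 + f/7)
K(S) = 2*sqrt(3)*sqrt(S) (K(S) = sqrt(S + 11*S) = sqrt(12*S) = 2*sqrt(3)*sqrt(S))
sqrt(K(-2021) + r(2158, c(-16, 0))) = sqrt(2*sqrt(3)*sqrt(-2021) + (-19/7 + (1/7)*0)) = sqrt(2*sqrt(3)*(I*sqrt(2021)) + (-19/7 + 0)) = sqrt(2*I*sqrt(6063) - 19/7) = sqrt(-19/7 + 2*I*sqrt(6063))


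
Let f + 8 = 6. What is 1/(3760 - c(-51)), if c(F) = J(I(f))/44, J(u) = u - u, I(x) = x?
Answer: 1/3760 ≈ 0.00026596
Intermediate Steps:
f = -2 (f = -8 + 6 = -2)
J(u) = 0
c(F) = 0 (c(F) = 0/44 = 0*(1/44) = 0)
1/(3760 - c(-51)) = 1/(3760 - 1*0) = 1/(3760 + 0) = 1/3760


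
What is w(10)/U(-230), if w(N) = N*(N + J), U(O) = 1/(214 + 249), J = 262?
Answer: 1259360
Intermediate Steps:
U(O) = 1/463
w(N) = N*(262 + N) (w(N) = N*(N + 262) = N*(262 + N))
w(10)/U(-230) = (10*(262 + 10))/(1/463) = (10*272)*463 = 2720*463 = 1259360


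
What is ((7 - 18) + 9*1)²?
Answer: 4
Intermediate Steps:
((7 - 18) + 9*1)² = (-11 + 9)² = (-2)² = 4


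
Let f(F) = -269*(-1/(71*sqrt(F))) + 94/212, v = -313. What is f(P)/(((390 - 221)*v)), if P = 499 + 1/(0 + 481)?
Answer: -47/5607082 - 269*sqrt(28862405)/450719996870 ≈ -1.1589e-5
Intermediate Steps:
P = 240020/481 (P = 499 + 1/481 = 240020/481 ≈ 499.00)
f(F) = 47/106 + 269/(71*sqrt(F)) (f(F) = -(-269)/(71*sqrt(F)) + 94*(1/212) = 269/(71*sqrt(F)) + 47/106 = 47/106 + 269/(71*sqrt(F)))
f(P)/(((390 - 221)*v)) = (47/106 + 269/(71*sqrt(240020/481)))/(((390 - 221)*(-313))) = (47/106 + 269*(sqrt(28862405)/120010)/71)/((169*(-313))) = (47/106 + 269*sqrt(28862405)/8520710)/(-52897) = (47/106 + 269*sqrt(28862405)/8520710)*(-1/52897) = -47/5607082 - 269*sqrt(28862405)/450719996870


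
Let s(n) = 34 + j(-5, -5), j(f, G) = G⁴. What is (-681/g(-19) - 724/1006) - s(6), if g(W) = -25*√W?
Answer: -331839/503 - 681*I*√19/475 ≈ -659.72 - 6.2493*I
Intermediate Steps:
s(n) = 659 (s(n) = 34 + (-5)⁴ = 34 + 625 = 659)
(-681/g(-19) - 724/1006) - s(6) = (-681*I*√19/475 - 724/1006) - 1*659 = (-681*I*√19/475 - 724*1/1006) - 659 = (-681*I*√19/475 - 362/503) - 659 = (-362/503 - 681*I*√19/475) - 659 = -331839/503 - 681*I*√19/475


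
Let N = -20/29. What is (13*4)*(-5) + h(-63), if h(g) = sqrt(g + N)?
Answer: -260 + I*sqrt(53563)/29 ≈ -260.0 + 7.9806*I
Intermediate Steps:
N = -20/29 (N = -20*1/29 = -20/29 ≈ -0.68966)
h(g) = sqrt(-20/29 + g) (h(g) = sqrt(g - 20/29) = sqrt(-20/29 + g))
(13*4)*(-5) + h(-63) = (13*4)*(-5) + sqrt(-580 + 841*(-63))/29 = 52*(-5) + sqrt(-580 - 52983)/29 = -260 + sqrt(-53563)/29 = -260 + (I*sqrt(53563))/29 = -260 + I*sqrt(53563)/29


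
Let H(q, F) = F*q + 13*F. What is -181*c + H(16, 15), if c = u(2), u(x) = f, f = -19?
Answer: 3874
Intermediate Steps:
u(x) = -19
H(q, F) = 13*F + F*q
c = -19
-181*c + H(16, 15) = -181*(-19) + 15*(13 + 16) = 3439 + 15*29 = 3439 + 435 = 3874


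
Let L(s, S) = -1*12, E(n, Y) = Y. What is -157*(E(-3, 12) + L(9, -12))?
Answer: 0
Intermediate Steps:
L(s, S) = -12
-157*(E(-3, 12) + L(9, -12)) = -157*(12 - 12) = -157*0 = 0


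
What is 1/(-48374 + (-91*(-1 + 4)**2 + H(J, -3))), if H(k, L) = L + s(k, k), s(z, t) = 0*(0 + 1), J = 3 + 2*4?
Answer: -1/49196 ≈ -2.0327e-5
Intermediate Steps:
J = 11 (J = 3 + 8 = 11)
s(z, t) = 0 (s(z, t) = 0*1 = 0)
H(k, L) = L (H(k, L) = L + 0 = L)
1/(-48374 + (-91*(-1 + 4)**2 + H(J, -3))) = 1/(-48374 + (-91*(-1 + 4)**2 - 3)) = 1/(-48374 + (-91*3**2 - 3)) = 1/(-48374 + (-91*9 - 3)) = 1/(-48374 + (-819 - 3)) = 1/(-48374 - 822) = 1/(-49196) = -1/49196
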